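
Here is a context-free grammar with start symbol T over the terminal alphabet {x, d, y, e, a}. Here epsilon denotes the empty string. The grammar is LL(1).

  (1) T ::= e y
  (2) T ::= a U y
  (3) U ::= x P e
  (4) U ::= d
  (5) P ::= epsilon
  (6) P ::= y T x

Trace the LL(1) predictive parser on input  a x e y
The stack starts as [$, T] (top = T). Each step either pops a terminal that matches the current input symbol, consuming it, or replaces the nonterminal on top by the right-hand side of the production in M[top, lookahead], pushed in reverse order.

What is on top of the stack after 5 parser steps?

step 1: stack=$ T  input=a x e y $  — expand T ::= a U y
step 2: stack=$ y U a  input=a x e y $  — match a
step 3: stack=$ y U  input=x e y $  — expand U ::= x P e
step 4: stack=$ y e P x  input=x e y $  — match x
step 5: stack=$ y e P  input=e y $  — expand P ::= epsilon
Stack after step 5: $ y e (top = e).

e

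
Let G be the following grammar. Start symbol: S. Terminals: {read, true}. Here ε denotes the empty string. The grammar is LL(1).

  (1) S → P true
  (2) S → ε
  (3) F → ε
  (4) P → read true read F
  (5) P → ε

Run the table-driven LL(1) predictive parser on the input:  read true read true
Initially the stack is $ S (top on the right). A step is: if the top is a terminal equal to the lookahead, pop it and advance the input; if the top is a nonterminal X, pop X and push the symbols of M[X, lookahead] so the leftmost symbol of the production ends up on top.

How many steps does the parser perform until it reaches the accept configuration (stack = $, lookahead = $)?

     Stack                    Input                  Action
  1  $ S                      read true read true $  expand S → P true
  2  $ true P                 read true read true $  expand P → read true read F
  3  $ true F read true read  read true read true $  match read
  4  $ true F read true       true read true $       match true
  5  $ true F read            read true $            match read
  6  $ true F                 true $                 expand F → ε
  7  $ true                   true $                 match true
Accept reached after 7 steps.

7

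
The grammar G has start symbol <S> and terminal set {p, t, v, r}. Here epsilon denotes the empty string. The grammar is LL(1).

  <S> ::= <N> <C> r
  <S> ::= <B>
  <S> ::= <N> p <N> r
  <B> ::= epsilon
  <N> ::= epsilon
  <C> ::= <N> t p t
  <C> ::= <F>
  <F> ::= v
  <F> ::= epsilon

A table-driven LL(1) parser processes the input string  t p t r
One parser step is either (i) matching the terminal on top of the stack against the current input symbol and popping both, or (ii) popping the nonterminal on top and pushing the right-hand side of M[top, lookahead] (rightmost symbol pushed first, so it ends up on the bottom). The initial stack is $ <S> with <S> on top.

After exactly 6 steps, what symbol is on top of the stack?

step 1: stack=$ <S>  input=t p t r $  — expand <S> ::= <N> <C> r
step 2: stack=$ r <C> <N>  input=t p t r $  — expand <N> ::= epsilon
step 3: stack=$ r <C>  input=t p t r $  — expand <C> ::= <N> t p t
step 4: stack=$ r t p t <N>  input=t p t r $  — expand <N> ::= epsilon
step 5: stack=$ r t p t  input=t p t r $  — match t
step 6: stack=$ r t p  input=p t r $  — match p
Stack after step 6: $ r t (top = t).

t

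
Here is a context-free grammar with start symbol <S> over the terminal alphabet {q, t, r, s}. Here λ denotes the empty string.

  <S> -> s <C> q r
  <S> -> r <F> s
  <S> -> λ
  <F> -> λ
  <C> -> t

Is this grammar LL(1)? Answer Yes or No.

Yes

FIRST(<S>) = {λ, r, s}
FIRST(<F>) = {λ}
FIRST(<C>) = {t}
FOLLOW(<S>) = {$}
FOLLOW(<F>) = {s}
FOLLOW(<C>) = {q}
Each cell of M receives at most one production.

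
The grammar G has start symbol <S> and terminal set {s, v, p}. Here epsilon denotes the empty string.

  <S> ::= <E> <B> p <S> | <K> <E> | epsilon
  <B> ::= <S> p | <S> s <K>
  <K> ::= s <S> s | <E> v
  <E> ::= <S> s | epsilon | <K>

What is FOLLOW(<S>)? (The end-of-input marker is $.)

{$, p, s}

FIRST(<S>): from <S>::=<E> <B> p <S> we get {p, s, v}; from <S>::=<K> <E> we get {p, s, v}; from <S>::=epsilon we get {epsilon}. So FIRST(<S>) = {epsilon, p, s, v}.
FIRST(<B>): from <B>::=<S> p we get {p, s, v}; from <B>::=<S> s <K> we get {p, s, v}. So FIRST(<B>) = {p, s, v}.
FIRST(<K>): from <K>::=s <S> s we get {s}; from <K>::=<E> v we get {p, s, v}. So FIRST(<K>) = {p, s, v}.
FIRST(<E>): from <E>::=<S> s we get {p, s, v}; from <E>::=epsilon we get {epsilon}; from <E>::=<K> we get {p, s, v}. So FIRST(<E>) = {epsilon, p, s, v}.
FOLLOW(<S>) includes $ since <S> is the start symbol.
FOLLOW(<S>): in <S>::=<E> <B> p <S>, the suffix after <S> is empty (adds nothing new); in <B>::=<S> p, <S> is followed by p with FIRST {p}; in <B>::=<S> s <K>, <S> is followed by s <K> with FIRST {s}; in <K>::=s <S> s, <S> is followed by s with FIRST {s}; in <E>::=<S> s, <S> is followed by s with FIRST {s}. Thus FOLLOW(<S>) = {$, p, s}.
FOLLOW(<B>): in <S>::=<E> <B> p <S>, <B> is followed by p <S> with FIRST {p}. Thus FOLLOW(<B>) = {p}.
FOLLOW(<E>): in <S>::=<E> <B> p <S>, <E> is followed by <B> p <S> with FIRST {p, s, v}; in <S>::=<K> <E>, the suffix after <E> is empty, so FOLLOW(<E>) ⊇ FOLLOW(<S>) = {$, p, s}; in <K>::=<E> v, <E> is followed by v with FIRST {v}. Thus FOLLOW(<E>) = {$, p, s, v}.
FOLLOW(<K>): in <S>::=<K> <E>, <K> is followed by <E> with FIRST {epsilon, p, s, v}; in <S>::=<K> <E>, the suffix after <K> is nullable, so FOLLOW(<K>) ⊇ FOLLOW(<S>) = {$, p, s}; in <B>::=<S> s <K>, the suffix after <K> is empty, so FOLLOW(<K>) ⊇ FOLLOW(<B>) = {p}; in <E>::=<K>, the suffix after <K> is empty, so FOLLOW(<K>) ⊇ FOLLOW(<E>) = {$, p, s, v}. Thus FOLLOW(<K>) = {$, p, s, v}.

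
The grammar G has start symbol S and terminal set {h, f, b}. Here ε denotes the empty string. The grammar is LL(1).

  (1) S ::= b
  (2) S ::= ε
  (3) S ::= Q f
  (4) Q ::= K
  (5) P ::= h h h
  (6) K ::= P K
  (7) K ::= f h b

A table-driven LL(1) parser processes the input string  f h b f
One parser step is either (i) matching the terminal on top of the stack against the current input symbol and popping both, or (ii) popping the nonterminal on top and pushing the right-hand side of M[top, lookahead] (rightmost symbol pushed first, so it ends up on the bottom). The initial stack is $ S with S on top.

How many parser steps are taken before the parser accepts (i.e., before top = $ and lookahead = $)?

     Stack      Input      Action
  1  $ S        f h b f $  expand S ::= Q f
  2  $ f Q      f h b f $  expand Q ::= K
  3  $ f K      f h b f $  expand K ::= f h b
  4  $ f b h f  f h b f $  match f
  5  $ f b h    h b f $    match h
  6  $ f b      b f $      match b
  7  $ f        f $        match f
Accept reached after 7 steps.

7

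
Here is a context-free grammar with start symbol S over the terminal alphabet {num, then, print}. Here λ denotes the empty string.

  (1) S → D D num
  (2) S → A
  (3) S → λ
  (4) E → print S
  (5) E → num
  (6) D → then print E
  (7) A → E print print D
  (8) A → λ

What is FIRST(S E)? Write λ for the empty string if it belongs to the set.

{num, print, then}

FIRST(E) = {num, print}
FIRST(D) = {then}
FIRST(A) = {λ, num, print}  (via E print print D)
FIRST(S) = {λ, num, print, then}  (via D D num, A)
FIRST(S E): take FIRST of each symbol in turn, carrying on past any symbol whose FIRST contains λ; result {num, print, then}.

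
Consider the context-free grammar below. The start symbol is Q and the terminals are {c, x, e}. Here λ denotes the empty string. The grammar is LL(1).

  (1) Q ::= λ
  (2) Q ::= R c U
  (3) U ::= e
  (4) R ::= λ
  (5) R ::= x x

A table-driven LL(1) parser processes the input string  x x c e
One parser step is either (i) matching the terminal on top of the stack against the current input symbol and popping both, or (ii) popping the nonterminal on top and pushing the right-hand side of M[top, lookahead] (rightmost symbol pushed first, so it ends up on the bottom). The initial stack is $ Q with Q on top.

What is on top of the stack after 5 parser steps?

U

step 1: stack=$ Q  input=x x c e $  — expand Q ::= R c U
step 2: stack=$ U c R  input=x x c e $  — expand R ::= x x
step 3: stack=$ U c x x  input=x x c e $  — match x
step 4: stack=$ U c x  input=x c e $  — match x
step 5: stack=$ U c  input=c e $  — match c
Stack after step 5: $ U (top = U).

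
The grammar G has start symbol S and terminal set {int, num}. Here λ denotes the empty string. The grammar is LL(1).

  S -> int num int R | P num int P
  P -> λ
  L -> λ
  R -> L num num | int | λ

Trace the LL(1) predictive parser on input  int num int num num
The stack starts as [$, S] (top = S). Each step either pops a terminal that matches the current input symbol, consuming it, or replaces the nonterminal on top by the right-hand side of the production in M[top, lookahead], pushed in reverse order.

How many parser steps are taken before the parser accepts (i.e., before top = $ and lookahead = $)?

8

step 1: stack=$ S  input=int num int num num $  — expand S -> int num int R
step 2: stack=$ R int num int  input=int num int num num $  — match int
step 3: stack=$ R int num  input=num int num num $  — match num
step 4: stack=$ R int  input=int num num $  — match int
step 5: stack=$ R  input=num num $  — expand R -> L num num
step 6: stack=$ num num L  input=num num $  — expand L -> λ
step 7: stack=$ num num  input=num num $  — match num
step 8: stack=$ num  input=num $  — match num
Accept reached after 8 steps.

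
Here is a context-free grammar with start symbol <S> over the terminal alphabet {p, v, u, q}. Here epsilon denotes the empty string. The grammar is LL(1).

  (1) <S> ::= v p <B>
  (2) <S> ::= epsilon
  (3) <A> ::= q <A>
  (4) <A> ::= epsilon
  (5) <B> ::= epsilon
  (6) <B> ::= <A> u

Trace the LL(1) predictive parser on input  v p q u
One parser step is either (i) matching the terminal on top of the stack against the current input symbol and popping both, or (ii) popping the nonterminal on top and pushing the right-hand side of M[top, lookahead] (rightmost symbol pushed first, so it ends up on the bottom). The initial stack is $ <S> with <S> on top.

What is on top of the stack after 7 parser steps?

u

     Stack      Input      Action
  1  $ <S>      v p q u $  expand <S> ::= v p <B>
  2  $ <B> p v  v p q u $  match v
  3  $ <B> p    p q u $    match p
  4  $ <B>      q u $      expand <B> ::= <A> u
  5  $ u <A>    q u $      expand <A> ::= q <A>
  6  $ u <A> q  q u $      match q
  7  $ u <A>    u $        expand <A> ::= epsilon
Stack after step 7: $ u (top = u).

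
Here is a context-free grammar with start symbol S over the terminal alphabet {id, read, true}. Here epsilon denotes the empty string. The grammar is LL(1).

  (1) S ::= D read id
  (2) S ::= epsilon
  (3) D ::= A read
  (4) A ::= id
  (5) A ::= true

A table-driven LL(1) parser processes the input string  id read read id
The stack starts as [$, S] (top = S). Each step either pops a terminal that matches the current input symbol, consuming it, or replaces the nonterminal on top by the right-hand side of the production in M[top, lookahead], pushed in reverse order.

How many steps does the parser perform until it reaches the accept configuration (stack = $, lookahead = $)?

7

step 1: stack=$ S  input=id read read id $  — expand S ::= D read id
step 2: stack=$ id read D  input=id read read id $  — expand D ::= A read
step 3: stack=$ id read read A  input=id read read id $  — expand A ::= id
step 4: stack=$ id read read id  input=id read read id $  — match id
step 5: stack=$ id read read  input=read read id $  — match read
step 6: stack=$ id read  input=read id $  — match read
step 7: stack=$ id  input=id $  — match id
Accept reached after 7 steps.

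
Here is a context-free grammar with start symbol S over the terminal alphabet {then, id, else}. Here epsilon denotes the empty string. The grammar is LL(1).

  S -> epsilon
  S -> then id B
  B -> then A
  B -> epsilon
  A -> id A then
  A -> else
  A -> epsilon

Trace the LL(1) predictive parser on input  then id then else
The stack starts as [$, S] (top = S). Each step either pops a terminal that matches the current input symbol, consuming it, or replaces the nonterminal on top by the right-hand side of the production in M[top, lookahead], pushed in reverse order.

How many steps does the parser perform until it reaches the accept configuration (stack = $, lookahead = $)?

7

step 1: stack=$ S  input=then id then else $  — expand S -> then id B
step 2: stack=$ B id then  input=then id then else $  — match then
step 3: stack=$ B id  input=id then else $  — match id
step 4: stack=$ B  input=then else $  — expand B -> then A
step 5: stack=$ A then  input=then else $  — match then
step 6: stack=$ A  input=else $  — expand A -> else
step 7: stack=$ else  input=else $  — match else
Accept reached after 7 steps.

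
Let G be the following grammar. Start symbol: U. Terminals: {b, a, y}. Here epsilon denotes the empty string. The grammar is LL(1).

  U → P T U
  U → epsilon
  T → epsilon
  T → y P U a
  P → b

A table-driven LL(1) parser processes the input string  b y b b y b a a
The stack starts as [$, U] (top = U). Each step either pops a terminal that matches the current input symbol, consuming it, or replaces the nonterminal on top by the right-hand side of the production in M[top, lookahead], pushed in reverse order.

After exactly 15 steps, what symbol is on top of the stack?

step 1: stack=$ U  input=b y b b y b a a $  — expand U → P T U
step 2: stack=$ U T P  input=b y b b y b a a $  — expand P → b
step 3: stack=$ U T b  input=b y b b y b a a $  — match b
step 4: stack=$ U T  input=y b b y b a a $  — expand T → y P U a
step 5: stack=$ U a U P y  input=y b b y b a a $  — match y
step 6: stack=$ U a U P  input=b b y b a a $  — expand P → b
step 7: stack=$ U a U b  input=b b y b a a $  — match b
step 8: stack=$ U a U  input=b y b a a $  — expand U → P T U
step 9: stack=$ U a U T P  input=b y b a a $  — expand P → b
step 10: stack=$ U a U T b  input=b y b a a $  — match b
step 11: stack=$ U a U T  input=y b a a $  — expand T → y P U a
step 12: stack=$ U a U a U P y  input=y b a a $  — match y
step 13: stack=$ U a U a U P  input=b a a $  — expand P → b
step 14: stack=$ U a U a U b  input=b a a $  — match b
step 15: stack=$ U a U a U  input=a a $  — expand U → epsilon
Stack after step 15: $ U a U a (top = a).

a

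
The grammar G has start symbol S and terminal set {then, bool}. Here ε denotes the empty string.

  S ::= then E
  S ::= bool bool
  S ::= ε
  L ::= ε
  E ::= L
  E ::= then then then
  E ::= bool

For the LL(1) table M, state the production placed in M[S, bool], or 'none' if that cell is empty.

S ::= bool bool

FIRST(S): from S::=then E we get {then}; from S::=bool bool we get {bool}; from S::=ε we get {ε}. So FIRST(S) = {ε, bool, then}.
FIRST(L): from L::=ε we get {ε}. So FIRST(L) = {ε}.
FIRST(E): from E::=L we get {ε}; from E::=then then then we get {then}; from E::=bool we get {bool}. So FIRST(E) = {ε, bool, then}.
FOLLOW(S) includes $ since S is the start symbol.
FOLLOW(S): S appears on no right-hand side. Thus FOLLOW(S) = {$}.
For S ::= then E: FIRST(then E) = {then}, so it goes in M[S, t] for t ∈ {then}.
For S ::= bool bool: FIRST(bool bool) = {bool}, so it goes in M[S, t] for t ∈ {bool}.
For S ::= ε: FIRST(ε) = {ε}, so it goes in M[S, t] for t ∈ {}; since ε ∈ FIRST, also for every t ∈ FOLLOW(S) = {$}.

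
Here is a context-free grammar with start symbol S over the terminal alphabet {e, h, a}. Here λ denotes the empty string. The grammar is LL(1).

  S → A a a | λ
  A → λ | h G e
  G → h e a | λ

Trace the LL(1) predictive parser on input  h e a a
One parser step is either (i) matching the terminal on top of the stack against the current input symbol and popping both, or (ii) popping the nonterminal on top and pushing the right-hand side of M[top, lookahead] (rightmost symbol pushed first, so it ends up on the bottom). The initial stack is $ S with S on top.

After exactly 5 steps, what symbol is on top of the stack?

a

     Stack        Input      Action
  1  $ S          h e a a $  expand S → A a a
  2  $ a a A      h e a a $  expand A → h G e
  3  $ a a e G h  h e a a $  match h
  4  $ a a e G    e a a $    expand G → λ
  5  $ a a e      e a a $    match e
Stack after step 5: $ a a (top = a).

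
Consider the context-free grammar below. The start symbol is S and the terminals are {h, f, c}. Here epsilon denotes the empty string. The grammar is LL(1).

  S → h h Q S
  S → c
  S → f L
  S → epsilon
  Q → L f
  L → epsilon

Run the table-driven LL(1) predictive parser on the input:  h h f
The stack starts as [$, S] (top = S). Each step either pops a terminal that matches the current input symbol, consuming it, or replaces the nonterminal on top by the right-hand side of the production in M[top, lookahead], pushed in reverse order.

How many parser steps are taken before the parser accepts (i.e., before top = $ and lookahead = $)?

step 1: stack=$ S  input=h h f $  — expand S → h h Q S
step 2: stack=$ S Q h h  input=h h f $  — match h
step 3: stack=$ S Q h  input=h f $  — match h
step 4: stack=$ S Q  input=f $  — expand Q → L f
step 5: stack=$ S f L  input=f $  — expand L → epsilon
step 6: stack=$ S f  input=f $  — match f
step 7: stack=$ S  input=$  — expand S → epsilon
Accept reached after 7 steps.

7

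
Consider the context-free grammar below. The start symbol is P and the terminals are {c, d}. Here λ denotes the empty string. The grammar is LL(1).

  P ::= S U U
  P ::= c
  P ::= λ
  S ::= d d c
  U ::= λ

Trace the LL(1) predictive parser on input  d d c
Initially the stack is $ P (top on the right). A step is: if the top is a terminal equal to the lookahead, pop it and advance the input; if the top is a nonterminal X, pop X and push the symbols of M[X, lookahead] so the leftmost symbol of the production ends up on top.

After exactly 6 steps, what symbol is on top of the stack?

U

step 1: stack=$ P  input=d d c $  — expand P ::= S U U
step 2: stack=$ U U S  input=d d c $  — expand S ::= d d c
step 3: stack=$ U U c d d  input=d d c $  — match d
step 4: stack=$ U U c d  input=d c $  — match d
step 5: stack=$ U U c  input=c $  — match c
step 6: stack=$ U U  input=$  — expand U ::= λ
Stack after step 6: $ U (top = U).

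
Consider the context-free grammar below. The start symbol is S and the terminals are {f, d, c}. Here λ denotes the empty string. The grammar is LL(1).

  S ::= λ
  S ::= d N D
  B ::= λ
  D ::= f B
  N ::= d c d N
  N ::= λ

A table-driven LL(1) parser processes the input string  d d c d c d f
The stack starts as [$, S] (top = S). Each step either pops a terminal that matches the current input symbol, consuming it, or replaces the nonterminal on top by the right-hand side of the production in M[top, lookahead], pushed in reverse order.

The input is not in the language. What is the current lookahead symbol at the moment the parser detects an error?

c

     Stack        Input            Action
  1  $ S          d d c d c d f $  expand S ::= d N D
  2  $ D N d      d d c d c d f $  match d
  3  $ D N        d c d c d f $    expand N ::= d c d N
  4  $ D N d c d  d c d c d f $    match d
  5  $ D N d c    c d c d f $      match c
  6  $ D N d      d c d f $        match d
  7  $ D N        c d f $          error: M[N, c] is empty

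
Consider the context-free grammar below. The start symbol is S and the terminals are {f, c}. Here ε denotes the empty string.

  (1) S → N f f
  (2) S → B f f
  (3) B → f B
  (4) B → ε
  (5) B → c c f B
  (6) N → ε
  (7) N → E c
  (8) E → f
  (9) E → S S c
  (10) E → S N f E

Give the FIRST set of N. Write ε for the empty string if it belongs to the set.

FIRST(B) = {ε, c, f}
FIRST(S) = {c, f}  (via N f f, B f f)
FIRST(E) = {c, f}  (via S S c, S N f E)
FIRST(N) = {ε, c, f}  (via E c)

{ε, c, f}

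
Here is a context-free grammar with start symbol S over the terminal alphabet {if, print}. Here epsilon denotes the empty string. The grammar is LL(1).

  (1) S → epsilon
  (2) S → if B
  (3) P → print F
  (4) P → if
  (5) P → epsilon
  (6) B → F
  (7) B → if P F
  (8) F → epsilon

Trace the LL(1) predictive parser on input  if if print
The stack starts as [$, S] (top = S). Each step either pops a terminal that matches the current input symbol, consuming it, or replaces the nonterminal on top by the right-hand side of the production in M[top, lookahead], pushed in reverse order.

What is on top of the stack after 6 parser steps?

     Stack        Input          Action
  1  $ S          if if print $  expand S → if B
  2  $ B if       if if print $  match if
  3  $ B          if print $     expand B → if P F
  4  $ F P if     if print $     match if
  5  $ F P        print $        expand P → print F
  6  $ F F print  print $        match print
Stack after step 6: $ F F (top = F).

F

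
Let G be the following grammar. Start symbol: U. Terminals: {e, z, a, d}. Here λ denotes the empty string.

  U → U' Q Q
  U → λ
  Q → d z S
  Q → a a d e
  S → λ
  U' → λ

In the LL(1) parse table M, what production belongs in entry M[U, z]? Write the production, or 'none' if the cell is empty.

FIRST(Q): from Q→d z S we get {d}; from Q→a a d e we get {a}. So FIRST(Q) = {a, d}.
FIRST(S): from S→λ we get {λ}. So FIRST(S) = {λ}.
FIRST(U'): from U'→λ we get {λ}. So FIRST(U') = {λ}.
FIRST(U): from U→U' Q Q we get {a, d}; from U→λ we get {λ}. So FIRST(U) = {λ, a, d}.
FOLLOW(U) includes $ since U is the start symbol.
FOLLOW(U): U appears on no right-hand side. Thus FOLLOW(U) = {$}.
For U → U' Q Q: FIRST(U' Q Q) = {a, d}, so it goes in M[U, t] for t ∈ {a, d}.
For U → λ: FIRST(λ) = {λ}, so it goes in M[U, t] for t ∈ {}; since λ ∈ FIRST, also for every t ∈ FOLLOW(U) = {$}.
None of these place a production in M[U, z].

none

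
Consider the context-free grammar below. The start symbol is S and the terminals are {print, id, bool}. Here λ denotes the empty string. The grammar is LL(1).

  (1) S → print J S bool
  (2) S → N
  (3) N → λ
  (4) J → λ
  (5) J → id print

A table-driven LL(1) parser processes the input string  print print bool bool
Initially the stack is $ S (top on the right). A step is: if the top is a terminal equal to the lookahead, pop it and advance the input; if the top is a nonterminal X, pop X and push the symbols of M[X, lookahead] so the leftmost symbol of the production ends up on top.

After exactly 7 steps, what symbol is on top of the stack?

N

     Stack                  Input                    Action
  1  $ S                    print print bool bool $  expand S → print J S bool
  2  $ bool S J print       print print bool bool $  match print
  3  $ bool S J             print bool bool $        expand J → λ
  4  $ bool S               print bool bool $        expand S → print J S bool
  5  $ bool bool S J print  print bool bool $        match print
  6  $ bool bool S J        bool bool $              expand J → λ
  7  $ bool bool S          bool bool $              expand S → N
Stack after step 7: $ bool bool N (top = N).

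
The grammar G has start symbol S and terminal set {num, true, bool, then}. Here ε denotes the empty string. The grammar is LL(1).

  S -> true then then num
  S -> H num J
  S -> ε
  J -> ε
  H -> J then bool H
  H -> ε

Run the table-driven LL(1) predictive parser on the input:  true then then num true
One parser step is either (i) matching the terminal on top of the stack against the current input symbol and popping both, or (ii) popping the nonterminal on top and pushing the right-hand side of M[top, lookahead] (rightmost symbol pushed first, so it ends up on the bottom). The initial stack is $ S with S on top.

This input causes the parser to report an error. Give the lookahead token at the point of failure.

step 1: stack=$ S  input=true then then num true $  — expand S -> true then then num
step 2: stack=$ num then then true  input=true then then num true $  — match true
step 3: stack=$ num then then  input=then then num true $  — match then
step 4: stack=$ num then  input=then num true $  — match then
step 5: stack=$ num  input=num true $  — match num
step 6: stack=$  input=true $  — error: stack empty but input remains

true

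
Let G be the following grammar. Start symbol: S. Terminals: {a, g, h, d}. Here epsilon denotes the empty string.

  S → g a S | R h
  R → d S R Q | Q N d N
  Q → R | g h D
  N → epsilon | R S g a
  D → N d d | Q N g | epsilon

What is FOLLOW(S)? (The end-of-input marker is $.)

FIRST(S): from S→g a S we get {g}; from S→R h we get {d, g}. So FIRST(S) = {d, g}.
FIRST(R): from R→d S R Q we get {d}; from R→Q N d N we get {d, g}. So FIRST(R) = {d, g}.
FIRST(Q): from Q→R we get {d, g}; from Q→g h D we get {g}. So FIRST(Q) = {d, g}.
FIRST(N): from N→epsilon we get {epsilon}; from N→R S g a we get {d, g}. So FIRST(N) = {epsilon, d, g}.
FIRST(D): from D→N d d we get {d, g}; from D→Q N g we get {d, g}; from D→epsilon we get {epsilon}. So FIRST(D) = {epsilon, d, g}.
FOLLOW(S) includes $ since S is the start symbol.
FOLLOW(S): in S→g a S, the suffix after S is empty (adds nothing new); in R→d S R Q, S is followed by R Q with FIRST {d, g}; in N→R S g a, S is followed by g a with FIRST {g}. Thus FOLLOW(S) = {$, d, g}.
FOLLOW(R): in S→R h, R is followed by h with FIRST {h}; in R→d S R Q, R is followed by Q with FIRST {d, g}; in Q→R, the suffix after R is empty, so FOLLOW(R) ⊇ FOLLOW(Q) = {d, g, h}; in N→R S g a, R is followed by S g a with FIRST {d, g}. Thus FOLLOW(R) = {d, g, h}.
FOLLOW(Q): in R→d S R Q, the suffix after Q is empty, so FOLLOW(Q) ⊇ FOLLOW(R) = {d, g, h}; in R→Q N d N, Q is followed by N d N with FIRST {d, g}; in D→Q N g, Q is followed by N g with FIRST {d, g}. Thus FOLLOW(Q) = {d, g, h}.
FOLLOW(N): in R→Q N d N (occurrence 1), N is followed by d N with FIRST {d}; in R→Q N d N (occurrence 2), the suffix after N is empty, so FOLLOW(N) ⊇ FOLLOW(R) = {d, g, h}; in D→N d d, N is followed by d d with FIRST {d}; in D→Q N g, N is followed by g with FIRST {g}. Thus FOLLOW(N) = {d, g, h}.
FOLLOW(D): in Q→g h D, the suffix after D is empty, so FOLLOW(D) ⊇ FOLLOW(Q) = {d, g, h}. Thus FOLLOW(D) = {d, g, h}.

{$, d, g}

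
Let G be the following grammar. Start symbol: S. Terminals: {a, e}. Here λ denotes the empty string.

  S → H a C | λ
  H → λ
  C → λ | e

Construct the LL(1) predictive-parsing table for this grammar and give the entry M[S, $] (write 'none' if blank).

S → λ

FIRST(H): from H→λ we get {λ}. So FIRST(H) = {λ}.
FIRST(C): from C→λ we get {λ}; from C→e we get {e}. So FIRST(C) = {λ, e}.
FIRST(S): from S→H a C we get {a}; from S→λ we get {λ}. So FIRST(S) = {λ, a}.
FOLLOW(S) includes $ since S is the start symbol.
FOLLOW(S): S appears on no right-hand side. Thus FOLLOW(S) = {$}.
For S → H a C: FIRST(H a C) = {a}, so it goes in M[S, t] for t ∈ {a}.
For S → λ: FIRST(λ) = {λ}, so it goes in M[S, t] for t ∈ {}; since λ ∈ FIRST, also for every t ∈ FOLLOW(S) = {$}.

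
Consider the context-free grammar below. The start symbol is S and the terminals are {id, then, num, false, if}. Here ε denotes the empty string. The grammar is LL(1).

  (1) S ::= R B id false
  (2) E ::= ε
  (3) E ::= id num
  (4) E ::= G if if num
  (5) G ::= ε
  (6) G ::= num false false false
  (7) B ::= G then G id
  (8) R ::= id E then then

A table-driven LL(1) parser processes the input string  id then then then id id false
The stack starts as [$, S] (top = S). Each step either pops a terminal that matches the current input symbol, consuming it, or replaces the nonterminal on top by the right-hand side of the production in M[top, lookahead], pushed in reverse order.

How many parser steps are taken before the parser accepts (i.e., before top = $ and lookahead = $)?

      Stack                        Input                            Action
   1  $ S                          id then then then id id false $  expand S ::= R B id false
   2  $ false id B R               id then then then id id false $  expand R ::= id E then then
   3  $ false id B then then E id  id then then then id id false $  match id
   4  $ false id B then then E     then then then id id false $     expand E ::= ε
   5  $ false id B then then       then then then id id false $     match then
   6  $ false id B then            then then id id false $          match then
   7  $ false id B                 then id id false $               expand B ::= G then G id
   8  $ false id id G then G       then id id false $               expand G ::= ε
   9  $ false id id G then         then id id false $               match then
  10  $ false id id G              id id false $                    expand G ::= ε
  11  $ false id id                id id false $                    match id
  12  $ false id                   id false $                       match id
  13  $ false                      false $                          match false
Accept reached after 13 steps.

13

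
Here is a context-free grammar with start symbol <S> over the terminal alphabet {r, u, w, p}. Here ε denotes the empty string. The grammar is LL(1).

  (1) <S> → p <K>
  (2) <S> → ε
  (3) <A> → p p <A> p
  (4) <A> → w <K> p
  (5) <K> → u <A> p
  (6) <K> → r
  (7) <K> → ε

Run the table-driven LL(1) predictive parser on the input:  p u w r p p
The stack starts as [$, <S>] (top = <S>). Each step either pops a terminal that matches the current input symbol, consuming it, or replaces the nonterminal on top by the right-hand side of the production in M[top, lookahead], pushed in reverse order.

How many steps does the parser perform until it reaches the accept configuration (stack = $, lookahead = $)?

10

      Stack        Input          Action
   1  $ <S>        p u w r p p $  expand <S> → p <K>
   2  $ <K> p      p u w r p p $  match p
   3  $ <K>        u w r p p $    expand <K> → u <A> p
   4  $ p <A> u    u w r p p $    match u
   5  $ p <A>      w r p p $      expand <A> → w <K> p
   6  $ p p <K> w  w r p p $      match w
   7  $ p p <K>    r p p $        expand <K> → r
   8  $ p p r      r p p $        match r
   9  $ p p        p p $          match p
  10  $ p          p $            match p
Accept reached after 10 steps.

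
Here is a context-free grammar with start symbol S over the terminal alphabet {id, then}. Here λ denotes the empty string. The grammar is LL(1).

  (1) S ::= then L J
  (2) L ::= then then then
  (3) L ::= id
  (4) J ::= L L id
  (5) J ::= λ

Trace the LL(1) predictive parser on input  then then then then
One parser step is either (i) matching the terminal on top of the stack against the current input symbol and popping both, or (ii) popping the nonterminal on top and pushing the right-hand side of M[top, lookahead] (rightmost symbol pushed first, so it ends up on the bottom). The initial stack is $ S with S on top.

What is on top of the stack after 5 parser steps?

then

step 1: stack=$ S  input=then then then then $  — expand S ::= then L J
step 2: stack=$ J L then  input=then then then then $  — match then
step 3: stack=$ J L  input=then then then $  — expand L ::= then then then
step 4: stack=$ J then then then  input=then then then $  — match then
step 5: stack=$ J then then  input=then then $  — match then
Stack after step 5: $ J then (top = then).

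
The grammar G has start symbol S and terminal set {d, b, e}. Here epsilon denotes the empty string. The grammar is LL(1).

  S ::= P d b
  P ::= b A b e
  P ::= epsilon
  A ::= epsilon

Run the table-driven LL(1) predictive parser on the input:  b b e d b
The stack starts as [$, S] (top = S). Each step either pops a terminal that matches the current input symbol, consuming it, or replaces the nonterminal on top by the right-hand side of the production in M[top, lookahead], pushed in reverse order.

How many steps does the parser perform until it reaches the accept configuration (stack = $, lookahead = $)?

     Stack          Input        Action
  1  $ S            b b e d b $  expand S ::= P d b
  2  $ b d P        b b e d b $  expand P ::= b A b e
  3  $ b d e b A b  b b e d b $  match b
  4  $ b d e b A    b e d b $    expand A ::= epsilon
  5  $ b d e b      b e d b $    match b
  6  $ b d e        e d b $      match e
  7  $ b d          d b $        match d
  8  $ b            b $          match b
Accept reached after 8 steps.

8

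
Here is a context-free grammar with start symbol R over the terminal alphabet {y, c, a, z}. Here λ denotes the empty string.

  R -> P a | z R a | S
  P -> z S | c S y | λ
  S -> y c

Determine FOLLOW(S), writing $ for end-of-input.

{$, a, y}

FIRST(P) = {λ, c, z}
FIRST(S) = {y}
FIRST(R) = {a, c, y, z}  (via P a, S)
FOLLOW(R) includes $ since R is the start symbol.
FOLLOW(R): in R->z R a, R is followed by a with FIRST {a}. Thus FOLLOW(R) = {$, a}.
FOLLOW(P): in R->P a, P is followed by a with FIRST {a}. Thus FOLLOW(P) = {a}.
FOLLOW(S): in R->S, the suffix after S is empty, so FOLLOW(S) ⊇ FOLLOW(R) = {$, a}; in P->z S, the suffix after S is empty, so FOLLOW(S) ⊇ FOLLOW(P) = {a}; in P->c S y, S is followed by y with FIRST {y}. Thus FOLLOW(S) = {$, a, y}.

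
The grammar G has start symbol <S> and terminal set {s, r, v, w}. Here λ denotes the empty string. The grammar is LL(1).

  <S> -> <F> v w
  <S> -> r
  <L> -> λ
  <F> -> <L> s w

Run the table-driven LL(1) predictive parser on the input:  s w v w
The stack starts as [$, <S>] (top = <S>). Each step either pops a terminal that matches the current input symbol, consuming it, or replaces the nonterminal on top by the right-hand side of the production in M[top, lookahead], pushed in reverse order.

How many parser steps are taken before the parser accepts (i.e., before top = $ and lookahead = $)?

7

step 1: stack=$ <S>  input=s w v w $  — expand <S> -> <F> v w
step 2: stack=$ w v <F>  input=s w v w $  — expand <F> -> <L> s w
step 3: stack=$ w v w s <L>  input=s w v w $  — expand <L> -> λ
step 4: stack=$ w v w s  input=s w v w $  — match s
step 5: stack=$ w v w  input=w v w $  — match w
step 6: stack=$ w v  input=v w $  — match v
step 7: stack=$ w  input=w $  — match w
Accept reached after 7 steps.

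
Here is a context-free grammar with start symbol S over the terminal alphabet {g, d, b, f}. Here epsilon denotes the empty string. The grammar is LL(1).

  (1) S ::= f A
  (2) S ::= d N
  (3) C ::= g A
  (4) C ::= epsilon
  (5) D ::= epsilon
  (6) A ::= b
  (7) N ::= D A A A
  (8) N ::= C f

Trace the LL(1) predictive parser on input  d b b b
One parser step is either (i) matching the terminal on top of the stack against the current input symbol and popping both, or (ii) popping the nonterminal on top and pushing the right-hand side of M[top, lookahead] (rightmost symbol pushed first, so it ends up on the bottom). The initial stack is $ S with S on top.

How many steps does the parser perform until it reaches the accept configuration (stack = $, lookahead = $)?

10

step 1: stack=$ S  input=d b b b $  — expand S ::= d N
step 2: stack=$ N d  input=d b b b $  — match d
step 3: stack=$ N  input=b b b $  — expand N ::= D A A A
step 4: stack=$ A A A D  input=b b b $  — expand D ::= epsilon
step 5: stack=$ A A A  input=b b b $  — expand A ::= b
step 6: stack=$ A A b  input=b b b $  — match b
step 7: stack=$ A A  input=b b $  — expand A ::= b
step 8: stack=$ A b  input=b b $  — match b
step 9: stack=$ A  input=b $  — expand A ::= b
step 10: stack=$ b  input=b $  — match b
Accept reached after 10 steps.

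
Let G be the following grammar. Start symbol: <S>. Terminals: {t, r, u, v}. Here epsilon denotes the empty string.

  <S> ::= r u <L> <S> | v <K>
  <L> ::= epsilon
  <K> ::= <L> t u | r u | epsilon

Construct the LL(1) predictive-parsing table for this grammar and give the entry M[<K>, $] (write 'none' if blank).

<K> ::= epsilon

FIRST(<S>): from <S>::=r u <L> <S> we get {r}; from <S>::=v <K> we get {v}. So FIRST(<S>) = {r, v}.
FIRST(<L>): from <L>::=epsilon we get {epsilon}. So FIRST(<L>) = {epsilon}.
FIRST(<K>): from <K>::=<L> t u we get {t}; from <K>::=r u we get {r}; from <K>::=epsilon we get {epsilon}. So FIRST(<K>) = {epsilon, r, t}.
FOLLOW(<S>) includes $ since <S> is the start symbol.
FOLLOW(<S>): in <S>::=r u <L> <S>, the suffix after <S> is empty (adds nothing new). Thus FOLLOW(<S>) = {$}.
FOLLOW(<K>): in <S>::=v <K>, the suffix after <K> is empty, so FOLLOW(<K>) ⊇ FOLLOW(<S>) = {$}. Thus FOLLOW(<K>) = {$}.
For <K> ::= <L> t u: FIRST(<L> t u) = {t}, so it goes in M[<K>, t] for t ∈ {t}.
For <K> ::= r u: FIRST(r u) = {r}, so it goes in M[<K>, t] for t ∈ {r}.
For <K> ::= epsilon: FIRST(epsilon) = {epsilon}, so it goes in M[<K>, t] for t ∈ {}; since epsilon ∈ FIRST, also for every t ∈ FOLLOW(<K>) = {$}.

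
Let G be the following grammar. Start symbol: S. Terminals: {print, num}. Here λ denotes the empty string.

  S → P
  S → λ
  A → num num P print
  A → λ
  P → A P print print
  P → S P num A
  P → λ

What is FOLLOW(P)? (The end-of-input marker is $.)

FIRST(A): from A→num num P print we get {num}; from A→λ we get {λ}. So FIRST(A) = {λ, num}.
FIRST(S): from S→P we get {λ, num, print}; from S→λ we get {λ}. So FIRST(S) = {λ, num, print}.
FIRST(P): from P→A P print print we get {num, print}; from P→S P num A we get {num, print}; from P→λ we get {λ}. So FIRST(P) = {λ, num, print}.
FOLLOW(S) includes $ since S is the start symbol.
FOLLOW(S): in P→S P num A, S is followed by P num A with FIRST {num, print}. Thus FOLLOW(S) = {$, num, print}.
FOLLOW(P): in S→P, the suffix after P is empty, so FOLLOW(P) ⊇ FOLLOW(S) = {$, num, print}; in A→num num P print, P is followed by print with FIRST {print}; in P→A P print print, P is followed by print print with FIRST {print}; in P→S P num A, P is followed by num A with FIRST {num}. Thus FOLLOW(P) = {$, num, print}.
FOLLOW(A): in P→A P print print, A is followed by P print print with FIRST {num, print}; in P→S P num A, the suffix after A is empty, so FOLLOW(A) ⊇ FOLLOW(P) = {$, num, print}. Thus FOLLOW(A) = {$, num, print}.

{$, num, print}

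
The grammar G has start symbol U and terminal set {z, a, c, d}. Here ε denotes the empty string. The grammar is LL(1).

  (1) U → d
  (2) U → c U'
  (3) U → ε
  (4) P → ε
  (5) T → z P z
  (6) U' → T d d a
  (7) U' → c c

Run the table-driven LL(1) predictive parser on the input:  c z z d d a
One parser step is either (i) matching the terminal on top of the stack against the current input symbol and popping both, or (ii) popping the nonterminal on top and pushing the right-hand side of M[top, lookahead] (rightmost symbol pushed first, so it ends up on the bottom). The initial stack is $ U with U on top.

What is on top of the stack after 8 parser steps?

d

     Stack          Input          Action
  1  $ U            c z z d d a $  expand U → c U'
  2  $ U' c         c z z d d a $  match c
  3  $ U'           z z d d a $    expand U' → T d d a
  4  $ a d d T      z z d d a $    expand T → z P z
  5  $ a d d z P z  z z d d a $    match z
  6  $ a d d z P    z d d a $      expand P → ε
  7  $ a d d z      z d d a $      match z
  8  $ a d d        d d a $        match d
Stack after step 8: $ a d (top = d).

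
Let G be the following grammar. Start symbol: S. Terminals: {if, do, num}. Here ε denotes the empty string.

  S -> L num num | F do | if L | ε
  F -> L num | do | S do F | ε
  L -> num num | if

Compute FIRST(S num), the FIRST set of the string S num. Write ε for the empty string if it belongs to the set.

FIRST(L) = {if, num}
FIRST(S) = {ε, do, if, num}  (via L num num, F do)
FIRST(F) = {ε, do, if, num}  (via L num, S do F)
FIRST(S num): take FIRST of each symbol in turn, carrying on past any symbol whose FIRST contains ε; result {do, if, num}.

{do, if, num}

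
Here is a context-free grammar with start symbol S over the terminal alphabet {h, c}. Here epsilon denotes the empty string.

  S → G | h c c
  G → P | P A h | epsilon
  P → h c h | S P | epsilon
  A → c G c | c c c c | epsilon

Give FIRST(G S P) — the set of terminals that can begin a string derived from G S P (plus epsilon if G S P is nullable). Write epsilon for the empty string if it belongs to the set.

FIRST(A) = {epsilon, c}
FIRST(S) = {epsilon, c, h}  (via G)
FIRST(P) = {epsilon, c, h}  (via S P)
FIRST(G) = {epsilon, c, h}  (via P, P A h)
FIRST(G S P): take FIRST of each symbol in turn, carrying on past any symbol whose FIRST contains epsilon; result {epsilon, c, h}.

{epsilon, c, h}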